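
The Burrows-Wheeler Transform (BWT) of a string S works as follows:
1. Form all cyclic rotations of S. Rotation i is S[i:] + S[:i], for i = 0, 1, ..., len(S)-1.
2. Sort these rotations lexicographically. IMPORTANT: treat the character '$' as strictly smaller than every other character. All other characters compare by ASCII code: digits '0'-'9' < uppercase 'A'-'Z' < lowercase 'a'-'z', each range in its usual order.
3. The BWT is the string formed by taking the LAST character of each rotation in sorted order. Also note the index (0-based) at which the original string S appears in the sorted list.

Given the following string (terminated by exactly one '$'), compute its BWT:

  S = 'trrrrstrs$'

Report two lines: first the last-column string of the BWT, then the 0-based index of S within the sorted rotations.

All 10 rotations (rotation i = S[i:]+S[:i]):
  rot[0] = trrrrstrs$
  rot[1] = rrrrstrs$t
  rot[2] = rrrstrs$tr
  rot[3] = rrstrs$trr
  rot[4] = rstrs$trrr
  rot[5] = strs$trrrr
  rot[6] = trs$trrrrs
  rot[7] = rs$trrrrst
  rot[8] = s$trrrrstr
  rot[9] = $trrrrstrs
Sorted (with $ < everything):
  sorted[0] = $trrrrstrs  (last char: 's')
  sorted[1] = rrrrstrs$t  (last char: 't')
  sorted[2] = rrrstrs$tr  (last char: 'r')
  sorted[3] = rrstrs$trr  (last char: 'r')
  sorted[4] = rs$trrrrst  (last char: 't')
  sorted[5] = rstrs$trrr  (last char: 'r')
  sorted[6] = s$trrrrstr  (last char: 'r')
  sorted[7] = strs$trrrr  (last char: 'r')
  sorted[8] = trrrrstrs$  (last char: '$')
  sorted[9] = trs$trrrrs  (last char: 's')
Last column: strrtrrr$s
Original string S is at sorted index 8

Answer: strrtrrr$s
8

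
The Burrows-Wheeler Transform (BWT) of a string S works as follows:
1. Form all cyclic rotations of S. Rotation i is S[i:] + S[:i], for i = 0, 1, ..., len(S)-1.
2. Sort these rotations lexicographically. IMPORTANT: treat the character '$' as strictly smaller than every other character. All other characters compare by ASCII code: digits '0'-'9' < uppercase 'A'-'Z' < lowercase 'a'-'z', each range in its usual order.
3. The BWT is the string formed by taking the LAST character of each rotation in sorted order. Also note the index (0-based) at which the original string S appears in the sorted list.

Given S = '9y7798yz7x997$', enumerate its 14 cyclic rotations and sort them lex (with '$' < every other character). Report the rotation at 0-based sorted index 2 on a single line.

All 14 rotations (rotation i = S[i:]+S[:i]):
  rot[0] = 9y7798yz7x997$
  rot[1] = y7798yz7x997$9
  rot[2] = 7798yz7x997$9y
  rot[3] = 798yz7x997$9y7
  rot[4] = 98yz7x997$9y77
  rot[5] = 8yz7x997$9y779
  rot[6] = yz7x997$9y7798
  rot[7] = z7x997$9y7798y
  rot[8] = 7x997$9y7798yz
  rot[9] = x997$9y7798yz7
  rot[10] = 997$9y7798yz7x
  rot[11] = 97$9y7798yz7x9
  rot[12] = 7$9y7798yz7x99
  rot[13] = $9y7798yz7x997
Sorted (with $ < everything):
  sorted[0] = $9y7798yz7x997
  sorted[1] = 7$9y7798yz7x99
  sorted[2] = 7798yz7x997$9y
  sorted[3] = 798yz7x997$9y7
  sorted[4] = 7x997$9y7798yz
  sorted[5] = 8yz7x997$9y779
  sorted[6] = 97$9y7798yz7x9
  sorted[7] = 98yz7x997$9y77
  sorted[8] = 997$9y7798yz7x
  sorted[9] = 9y7798yz7x997$
  sorted[10] = x997$9y7798yz7
  sorted[11] = y7798yz7x997$9
  sorted[12] = yz7x997$9y7798
  sorted[13] = z7x997$9y7798y
sorted[2] = 7798yz7x997$9y

Answer: 7798yz7x997$9y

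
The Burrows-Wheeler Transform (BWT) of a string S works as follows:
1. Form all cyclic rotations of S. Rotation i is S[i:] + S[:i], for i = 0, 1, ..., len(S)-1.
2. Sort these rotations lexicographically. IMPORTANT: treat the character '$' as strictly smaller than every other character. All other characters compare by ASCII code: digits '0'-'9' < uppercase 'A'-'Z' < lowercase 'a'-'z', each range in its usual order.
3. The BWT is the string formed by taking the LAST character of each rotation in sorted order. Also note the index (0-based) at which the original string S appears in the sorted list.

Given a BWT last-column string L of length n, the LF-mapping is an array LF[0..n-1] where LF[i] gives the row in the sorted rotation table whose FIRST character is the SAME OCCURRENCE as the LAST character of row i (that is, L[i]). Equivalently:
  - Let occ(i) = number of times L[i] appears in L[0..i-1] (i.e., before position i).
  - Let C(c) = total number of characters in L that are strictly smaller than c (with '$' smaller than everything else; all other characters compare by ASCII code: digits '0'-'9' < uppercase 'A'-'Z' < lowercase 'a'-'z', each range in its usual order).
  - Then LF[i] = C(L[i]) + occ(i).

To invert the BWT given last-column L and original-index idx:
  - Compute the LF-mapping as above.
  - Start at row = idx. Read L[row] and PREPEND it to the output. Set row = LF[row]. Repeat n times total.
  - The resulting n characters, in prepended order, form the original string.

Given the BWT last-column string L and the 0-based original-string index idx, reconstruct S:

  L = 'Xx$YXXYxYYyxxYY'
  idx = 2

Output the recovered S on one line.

LF mapping: 1 10 0 4 2 3 5 11 6 7 14 12 13 8 9
Walk LF starting at row 2, prepending L[row]:
  step 1: row=2, L[2]='$', prepend. Next row=LF[2]=0
  step 2: row=0, L[0]='X', prepend. Next row=LF[0]=1
  step 3: row=1, L[1]='x', prepend. Next row=LF[1]=10
  step 4: row=10, L[10]='y', prepend. Next row=LF[10]=14
  step 5: row=14, L[14]='Y', prepend. Next row=LF[14]=9
  step 6: row=9, L[9]='Y', prepend. Next row=LF[9]=7
  step 7: row=7, L[7]='x', prepend. Next row=LF[7]=11
  step 8: row=11, L[11]='x', prepend. Next row=LF[11]=12
  step 9: row=12, L[12]='x', prepend. Next row=LF[12]=13
  step 10: row=13, L[13]='Y', prepend. Next row=LF[13]=8
  step 11: row=8, L[8]='Y', prepend. Next row=LF[8]=6
  step 12: row=6, L[6]='Y', prepend. Next row=LF[6]=5
  step 13: row=5, L[5]='X', prepend. Next row=LF[5]=3
  step 14: row=3, L[3]='Y', prepend. Next row=LF[3]=4
  step 15: row=4, L[4]='X', prepend. Next row=LF[4]=2
Reversed output: XYXYYYxxxYYyxX$

Answer: XYXYYYxxxYYyxX$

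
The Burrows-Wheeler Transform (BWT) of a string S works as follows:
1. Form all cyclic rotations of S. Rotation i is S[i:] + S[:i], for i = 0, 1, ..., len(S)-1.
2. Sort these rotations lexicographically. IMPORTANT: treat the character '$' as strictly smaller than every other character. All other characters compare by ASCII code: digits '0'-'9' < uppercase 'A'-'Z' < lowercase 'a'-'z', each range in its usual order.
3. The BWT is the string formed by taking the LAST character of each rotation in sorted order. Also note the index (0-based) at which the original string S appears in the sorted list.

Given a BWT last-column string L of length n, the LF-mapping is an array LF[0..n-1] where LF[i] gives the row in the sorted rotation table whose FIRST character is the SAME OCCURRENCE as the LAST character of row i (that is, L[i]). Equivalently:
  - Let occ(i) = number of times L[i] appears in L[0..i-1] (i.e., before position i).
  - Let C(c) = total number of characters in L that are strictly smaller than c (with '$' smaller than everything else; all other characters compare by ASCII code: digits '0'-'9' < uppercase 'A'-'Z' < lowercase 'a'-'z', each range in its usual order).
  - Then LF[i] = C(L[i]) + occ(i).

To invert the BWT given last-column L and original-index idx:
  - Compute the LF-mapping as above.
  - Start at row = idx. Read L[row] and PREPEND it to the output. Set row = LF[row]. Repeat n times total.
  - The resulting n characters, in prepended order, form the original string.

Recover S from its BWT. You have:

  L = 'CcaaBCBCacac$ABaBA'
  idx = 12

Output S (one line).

Answer: aCBacAaaAcaBBBcCC$

Derivation:
LF mapping: 7 15 10 11 3 8 4 9 12 16 13 17 0 1 5 14 6 2
Walk LF starting at row 12, prepending L[row]:
  step 1: row=12, L[12]='$', prepend. Next row=LF[12]=0
  step 2: row=0, L[0]='C', prepend. Next row=LF[0]=7
  step 3: row=7, L[7]='C', prepend. Next row=LF[7]=9
  step 4: row=9, L[9]='c', prepend. Next row=LF[9]=16
  step 5: row=16, L[16]='B', prepend. Next row=LF[16]=6
  step 6: row=6, L[6]='B', prepend. Next row=LF[6]=4
  step 7: row=4, L[4]='B', prepend. Next row=LF[4]=3
  step 8: row=3, L[3]='a', prepend. Next row=LF[3]=11
  step 9: row=11, L[11]='c', prepend. Next row=LF[11]=17
  step 10: row=17, L[17]='A', prepend. Next row=LF[17]=2
  step 11: row=2, L[2]='a', prepend. Next row=LF[2]=10
  step 12: row=10, L[10]='a', prepend. Next row=LF[10]=13
  step 13: row=13, L[13]='A', prepend. Next row=LF[13]=1
  step 14: row=1, L[1]='c', prepend. Next row=LF[1]=15
  step 15: row=15, L[15]='a', prepend. Next row=LF[15]=14
  step 16: row=14, L[14]='B', prepend. Next row=LF[14]=5
  step 17: row=5, L[5]='C', prepend. Next row=LF[5]=8
  step 18: row=8, L[8]='a', prepend. Next row=LF[8]=12
Reversed output: aCBacAaaAcaBBBcCC$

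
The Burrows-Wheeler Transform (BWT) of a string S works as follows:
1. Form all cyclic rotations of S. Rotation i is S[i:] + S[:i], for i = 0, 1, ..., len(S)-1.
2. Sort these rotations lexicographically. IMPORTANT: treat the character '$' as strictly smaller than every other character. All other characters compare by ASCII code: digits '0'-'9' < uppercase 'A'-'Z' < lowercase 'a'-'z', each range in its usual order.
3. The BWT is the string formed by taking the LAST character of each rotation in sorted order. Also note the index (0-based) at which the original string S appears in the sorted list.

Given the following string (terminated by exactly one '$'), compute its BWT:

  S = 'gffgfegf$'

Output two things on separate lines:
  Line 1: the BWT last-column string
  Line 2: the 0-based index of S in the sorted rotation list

All 9 rotations (rotation i = S[i:]+S[:i]):
  rot[0] = gffgfegf$
  rot[1] = ffgfegf$g
  rot[2] = fgfegf$gf
  rot[3] = gfegf$gff
  rot[4] = fegf$gffg
  rot[5] = egf$gffgf
  rot[6] = gf$gffgfe
  rot[7] = f$gffgfeg
  rot[8] = $gffgfegf
Sorted (with $ < everything):
  sorted[0] = $gffgfegf  (last char: 'f')
  sorted[1] = egf$gffgf  (last char: 'f')
  sorted[2] = f$gffgfeg  (last char: 'g')
  sorted[3] = fegf$gffg  (last char: 'g')
  sorted[4] = ffgfegf$g  (last char: 'g')
  sorted[5] = fgfegf$gf  (last char: 'f')
  sorted[6] = gf$gffgfe  (last char: 'e')
  sorted[7] = gfegf$gff  (last char: 'f')
  sorted[8] = gffgfegf$  (last char: '$')
Last column: ffgggfef$
Original string S is at sorted index 8

Answer: ffgggfef$
8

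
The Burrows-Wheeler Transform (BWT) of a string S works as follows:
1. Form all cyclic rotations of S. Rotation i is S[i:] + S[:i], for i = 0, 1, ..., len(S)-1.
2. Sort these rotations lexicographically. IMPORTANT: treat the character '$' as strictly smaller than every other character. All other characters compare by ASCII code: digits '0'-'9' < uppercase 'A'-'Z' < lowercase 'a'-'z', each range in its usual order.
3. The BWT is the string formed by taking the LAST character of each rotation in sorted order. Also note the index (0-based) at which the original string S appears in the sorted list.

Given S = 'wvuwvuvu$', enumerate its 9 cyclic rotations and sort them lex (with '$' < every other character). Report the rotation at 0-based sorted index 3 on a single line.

Answer: uwvuvu$wv

Derivation:
All 9 rotations (rotation i = S[i:]+S[:i]):
  rot[0] = wvuwvuvu$
  rot[1] = vuwvuvu$w
  rot[2] = uwvuvu$wv
  rot[3] = wvuvu$wvu
  rot[4] = vuvu$wvuw
  rot[5] = uvu$wvuwv
  rot[6] = vu$wvuwvu
  rot[7] = u$wvuwvuv
  rot[8] = $wvuwvuvu
Sorted (with $ < everything):
  sorted[0] = $wvuwvuvu
  sorted[1] = u$wvuwvuv
  sorted[2] = uvu$wvuwv
  sorted[3] = uwvuvu$wv
  sorted[4] = vu$wvuwvu
  sorted[5] = vuvu$wvuw
  sorted[6] = vuwvuvu$w
  sorted[7] = wvuvu$wvu
  sorted[8] = wvuwvuvu$
sorted[3] = uwvuvu$wv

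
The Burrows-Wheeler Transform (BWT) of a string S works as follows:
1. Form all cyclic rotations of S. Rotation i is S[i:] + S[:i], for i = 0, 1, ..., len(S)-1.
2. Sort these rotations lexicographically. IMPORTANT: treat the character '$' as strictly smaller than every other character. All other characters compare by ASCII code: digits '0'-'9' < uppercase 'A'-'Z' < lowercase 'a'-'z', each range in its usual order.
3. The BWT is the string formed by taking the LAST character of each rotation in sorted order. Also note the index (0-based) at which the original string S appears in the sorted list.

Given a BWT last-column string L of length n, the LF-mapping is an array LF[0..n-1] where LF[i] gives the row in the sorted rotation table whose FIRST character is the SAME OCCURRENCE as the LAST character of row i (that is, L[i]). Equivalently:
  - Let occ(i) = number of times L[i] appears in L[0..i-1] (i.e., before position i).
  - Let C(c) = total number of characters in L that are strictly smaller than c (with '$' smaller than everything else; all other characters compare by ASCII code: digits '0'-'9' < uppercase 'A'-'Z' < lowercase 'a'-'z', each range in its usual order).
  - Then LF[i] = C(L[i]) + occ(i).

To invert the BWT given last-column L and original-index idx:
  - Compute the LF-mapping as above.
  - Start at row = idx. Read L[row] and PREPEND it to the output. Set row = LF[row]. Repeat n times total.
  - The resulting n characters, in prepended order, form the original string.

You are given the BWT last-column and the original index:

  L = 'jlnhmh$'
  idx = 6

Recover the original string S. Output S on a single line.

Answer: nhmlhj$

Derivation:
LF mapping: 3 4 6 1 5 2 0
Walk LF starting at row 6, prepending L[row]:
  step 1: row=6, L[6]='$', prepend. Next row=LF[6]=0
  step 2: row=0, L[0]='j', prepend. Next row=LF[0]=3
  step 3: row=3, L[3]='h', prepend. Next row=LF[3]=1
  step 4: row=1, L[1]='l', prepend. Next row=LF[1]=4
  step 5: row=4, L[4]='m', prepend. Next row=LF[4]=5
  step 6: row=5, L[5]='h', prepend. Next row=LF[5]=2
  step 7: row=2, L[2]='n', prepend. Next row=LF[2]=6
Reversed output: nhmlhj$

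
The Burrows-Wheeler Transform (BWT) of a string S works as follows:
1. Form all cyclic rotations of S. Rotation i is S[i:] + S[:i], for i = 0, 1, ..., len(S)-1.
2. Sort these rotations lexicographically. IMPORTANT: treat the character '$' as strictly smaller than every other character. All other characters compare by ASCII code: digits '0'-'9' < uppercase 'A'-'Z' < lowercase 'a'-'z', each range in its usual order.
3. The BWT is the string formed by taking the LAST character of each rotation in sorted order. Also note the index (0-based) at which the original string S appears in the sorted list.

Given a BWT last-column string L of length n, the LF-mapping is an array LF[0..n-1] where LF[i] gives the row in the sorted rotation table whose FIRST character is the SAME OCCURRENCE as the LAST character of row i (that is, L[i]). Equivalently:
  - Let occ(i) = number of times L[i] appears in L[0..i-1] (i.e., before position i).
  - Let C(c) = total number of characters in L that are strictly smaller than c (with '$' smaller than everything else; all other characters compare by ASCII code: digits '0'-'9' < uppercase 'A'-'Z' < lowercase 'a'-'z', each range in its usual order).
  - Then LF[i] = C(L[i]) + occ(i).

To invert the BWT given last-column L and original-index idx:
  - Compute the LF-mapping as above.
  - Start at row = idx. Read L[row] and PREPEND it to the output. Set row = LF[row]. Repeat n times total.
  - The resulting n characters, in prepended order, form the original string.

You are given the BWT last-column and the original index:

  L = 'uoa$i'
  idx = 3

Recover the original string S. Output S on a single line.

LF mapping: 4 3 1 0 2
Walk LF starting at row 3, prepending L[row]:
  step 1: row=3, L[3]='$', prepend. Next row=LF[3]=0
  step 2: row=0, L[0]='u', prepend. Next row=LF[0]=4
  step 3: row=4, L[4]='i', prepend. Next row=LF[4]=2
  step 4: row=2, L[2]='a', prepend. Next row=LF[2]=1
  step 5: row=1, L[1]='o', prepend. Next row=LF[1]=3
Reversed output: oaiu$

Answer: oaiu$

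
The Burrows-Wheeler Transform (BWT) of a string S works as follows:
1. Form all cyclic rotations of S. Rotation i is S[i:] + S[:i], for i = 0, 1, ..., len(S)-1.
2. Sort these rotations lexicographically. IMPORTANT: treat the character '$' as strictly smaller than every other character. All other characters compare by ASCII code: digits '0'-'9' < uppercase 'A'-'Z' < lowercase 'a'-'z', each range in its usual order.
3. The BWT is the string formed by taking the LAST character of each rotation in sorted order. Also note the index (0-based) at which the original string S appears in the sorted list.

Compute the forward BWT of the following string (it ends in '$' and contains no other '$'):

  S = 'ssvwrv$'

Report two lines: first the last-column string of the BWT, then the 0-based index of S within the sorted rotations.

All 7 rotations (rotation i = S[i:]+S[:i]):
  rot[0] = ssvwrv$
  rot[1] = svwrv$s
  rot[2] = vwrv$ss
  rot[3] = wrv$ssv
  rot[4] = rv$ssvw
  rot[5] = v$ssvwr
  rot[6] = $ssvwrv
Sorted (with $ < everything):
  sorted[0] = $ssvwrv  (last char: 'v')
  sorted[1] = rv$ssvw  (last char: 'w')
  sorted[2] = ssvwrv$  (last char: '$')
  sorted[3] = svwrv$s  (last char: 's')
  sorted[4] = v$ssvwr  (last char: 'r')
  sorted[5] = vwrv$ss  (last char: 's')
  sorted[6] = wrv$ssv  (last char: 'v')
Last column: vw$srsv
Original string S is at sorted index 2

Answer: vw$srsv
2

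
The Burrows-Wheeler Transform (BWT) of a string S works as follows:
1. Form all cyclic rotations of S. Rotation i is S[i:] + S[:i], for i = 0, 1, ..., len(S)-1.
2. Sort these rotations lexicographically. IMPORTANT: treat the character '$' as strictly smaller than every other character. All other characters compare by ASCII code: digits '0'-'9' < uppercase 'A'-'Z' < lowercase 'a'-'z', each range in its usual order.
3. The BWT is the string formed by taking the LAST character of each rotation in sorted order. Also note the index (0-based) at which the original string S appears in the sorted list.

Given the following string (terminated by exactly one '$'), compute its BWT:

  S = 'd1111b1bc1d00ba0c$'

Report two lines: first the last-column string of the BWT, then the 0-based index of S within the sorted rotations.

Answer: cd0ad111bcb1010b1$
17

Derivation:
All 18 rotations (rotation i = S[i:]+S[:i]):
  rot[0] = d1111b1bc1d00ba0c$
  rot[1] = 1111b1bc1d00ba0c$d
  rot[2] = 111b1bc1d00ba0c$d1
  rot[3] = 11b1bc1d00ba0c$d11
  rot[4] = 1b1bc1d00ba0c$d111
  rot[5] = b1bc1d00ba0c$d1111
  rot[6] = 1bc1d00ba0c$d1111b
  rot[7] = bc1d00ba0c$d1111b1
  rot[8] = c1d00ba0c$d1111b1b
  rot[9] = 1d00ba0c$d1111b1bc
  rot[10] = d00ba0c$d1111b1bc1
  rot[11] = 00ba0c$d1111b1bc1d
  rot[12] = 0ba0c$d1111b1bc1d0
  rot[13] = ba0c$d1111b1bc1d00
  rot[14] = a0c$d1111b1bc1d00b
  rot[15] = 0c$d1111b1bc1d00ba
  rot[16] = c$d1111b1bc1d00ba0
  rot[17] = $d1111b1bc1d00ba0c
Sorted (with $ < everything):
  sorted[0] = $d1111b1bc1d00ba0c  (last char: 'c')
  sorted[1] = 00ba0c$d1111b1bc1d  (last char: 'd')
  sorted[2] = 0ba0c$d1111b1bc1d0  (last char: '0')
  sorted[3] = 0c$d1111b1bc1d00ba  (last char: 'a')
  sorted[4] = 1111b1bc1d00ba0c$d  (last char: 'd')
  sorted[5] = 111b1bc1d00ba0c$d1  (last char: '1')
  sorted[6] = 11b1bc1d00ba0c$d11  (last char: '1')
  sorted[7] = 1b1bc1d00ba0c$d111  (last char: '1')
  sorted[8] = 1bc1d00ba0c$d1111b  (last char: 'b')
  sorted[9] = 1d00ba0c$d1111b1bc  (last char: 'c')
  sorted[10] = a0c$d1111b1bc1d00b  (last char: 'b')
  sorted[11] = b1bc1d00ba0c$d1111  (last char: '1')
  sorted[12] = ba0c$d1111b1bc1d00  (last char: '0')
  sorted[13] = bc1d00ba0c$d1111b1  (last char: '1')
  sorted[14] = c$d1111b1bc1d00ba0  (last char: '0')
  sorted[15] = c1d00ba0c$d1111b1b  (last char: 'b')
  sorted[16] = d00ba0c$d1111b1bc1  (last char: '1')
  sorted[17] = d1111b1bc1d00ba0c$  (last char: '$')
Last column: cd0ad111bcb1010b1$
Original string S is at sorted index 17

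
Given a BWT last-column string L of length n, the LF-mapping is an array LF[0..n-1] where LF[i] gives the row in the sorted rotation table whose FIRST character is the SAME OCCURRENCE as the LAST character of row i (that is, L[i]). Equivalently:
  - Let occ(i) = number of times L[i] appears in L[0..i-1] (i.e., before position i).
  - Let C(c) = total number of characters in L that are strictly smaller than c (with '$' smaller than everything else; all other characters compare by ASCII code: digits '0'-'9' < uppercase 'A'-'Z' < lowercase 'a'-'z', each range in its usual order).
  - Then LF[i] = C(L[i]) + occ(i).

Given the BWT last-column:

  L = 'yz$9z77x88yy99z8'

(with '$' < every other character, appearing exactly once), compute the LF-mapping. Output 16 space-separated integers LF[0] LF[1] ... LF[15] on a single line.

Char counts: '$':1, '7':2, '8':3, '9':3, 'x':1, 'y':3, 'z':3
C (first-col start): C('$')=0, C('7')=1, C('8')=3, C('9')=6, C('x')=9, C('y')=10, C('z')=13
L[0]='y': occ=0, LF[0]=C('y')+0=10+0=10
L[1]='z': occ=0, LF[1]=C('z')+0=13+0=13
L[2]='$': occ=0, LF[2]=C('$')+0=0+0=0
L[3]='9': occ=0, LF[3]=C('9')+0=6+0=6
L[4]='z': occ=1, LF[4]=C('z')+1=13+1=14
L[5]='7': occ=0, LF[5]=C('7')+0=1+0=1
L[6]='7': occ=1, LF[6]=C('7')+1=1+1=2
L[7]='x': occ=0, LF[7]=C('x')+0=9+0=9
L[8]='8': occ=0, LF[8]=C('8')+0=3+0=3
L[9]='8': occ=1, LF[9]=C('8')+1=3+1=4
L[10]='y': occ=1, LF[10]=C('y')+1=10+1=11
L[11]='y': occ=2, LF[11]=C('y')+2=10+2=12
L[12]='9': occ=1, LF[12]=C('9')+1=6+1=7
L[13]='9': occ=2, LF[13]=C('9')+2=6+2=8
L[14]='z': occ=2, LF[14]=C('z')+2=13+2=15
L[15]='8': occ=2, LF[15]=C('8')+2=3+2=5

Answer: 10 13 0 6 14 1 2 9 3 4 11 12 7 8 15 5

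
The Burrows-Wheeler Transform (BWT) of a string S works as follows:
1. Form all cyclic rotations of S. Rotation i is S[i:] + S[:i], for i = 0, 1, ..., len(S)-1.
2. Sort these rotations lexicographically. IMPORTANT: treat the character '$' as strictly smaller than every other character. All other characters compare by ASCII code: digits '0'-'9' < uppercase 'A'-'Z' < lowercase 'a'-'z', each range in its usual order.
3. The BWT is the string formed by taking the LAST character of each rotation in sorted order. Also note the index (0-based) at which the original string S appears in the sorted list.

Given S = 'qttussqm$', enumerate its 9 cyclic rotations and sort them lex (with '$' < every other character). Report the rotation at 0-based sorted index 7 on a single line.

Answer: tussqm$qt

Derivation:
All 9 rotations (rotation i = S[i:]+S[:i]):
  rot[0] = qttussqm$
  rot[1] = ttussqm$q
  rot[2] = tussqm$qt
  rot[3] = ussqm$qtt
  rot[4] = ssqm$qttu
  rot[5] = sqm$qttus
  rot[6] = qm$qttuss
  rot[7] = m$qttussq
  rot[8] = $qttussqm
Sorted (with $ < everything):
  sorted[0] = $qttussqm
  sorted[1] = m$qttussq
  sorted[2] = qm$qttuss
  sorted[3] = qttussqm$
  sorted[4] = sqm$qttus
  sorted[5] = ssqm$qttu
  sorted[6] = ttussqm$q
  sorted[7] = tussqm$qt
  sorted[8] = ussqm$qtt
sorted[7] = tussqm$qt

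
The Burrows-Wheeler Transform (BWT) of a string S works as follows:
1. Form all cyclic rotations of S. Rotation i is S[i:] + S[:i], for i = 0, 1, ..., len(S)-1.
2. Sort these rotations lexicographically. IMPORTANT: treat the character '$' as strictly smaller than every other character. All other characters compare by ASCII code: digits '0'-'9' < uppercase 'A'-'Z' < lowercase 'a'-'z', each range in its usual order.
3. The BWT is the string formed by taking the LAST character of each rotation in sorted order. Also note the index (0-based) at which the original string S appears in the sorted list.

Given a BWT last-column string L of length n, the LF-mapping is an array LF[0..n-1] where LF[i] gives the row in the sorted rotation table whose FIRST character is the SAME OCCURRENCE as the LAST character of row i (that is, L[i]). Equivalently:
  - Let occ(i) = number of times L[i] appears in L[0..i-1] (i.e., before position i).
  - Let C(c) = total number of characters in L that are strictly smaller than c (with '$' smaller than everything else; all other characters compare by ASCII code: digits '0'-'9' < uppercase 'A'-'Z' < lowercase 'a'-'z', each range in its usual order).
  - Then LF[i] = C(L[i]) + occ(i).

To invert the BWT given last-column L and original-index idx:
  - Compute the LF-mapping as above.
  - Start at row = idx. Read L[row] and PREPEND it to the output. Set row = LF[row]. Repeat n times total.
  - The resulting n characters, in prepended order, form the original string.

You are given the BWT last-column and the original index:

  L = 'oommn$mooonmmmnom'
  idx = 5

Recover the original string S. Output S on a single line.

LF mapping: 11 12 1 2 8 0 3 13 14 15 9 4 5 6 10 16 7
Walk LF starting at row 5, prepending L[row]:
  step 1: row=5, L[5]='$', prepend. Next row=LF[5]=0
  step 2: row=0, L[0]='o', prepend. Next row=LF[0]=11
  step 3: row=11, L[11]='m', prepend. Next row=LF[11]=4
  step 4: row=4, L[4]='n', prepend. Next row=LF[4]=8
  step 5: row=8, L[8]='o', prepend. Next row=LF[8]=14
  step 6: row=14, L[14]='n', prepend. Next row=LF[14]=10
  step 7: row=10, L[10]='n', prepend. Next row=LF[10]=9
  step 8: row=9, L[9]='o', prepend. Next row=LF[9]=15
  step 9: row=15, L[15]='o', prepend. Next row=LF[15]=16
  step 10: row=16, L[16]='m', prepend. Next row=LF[16]=7
  step 11: row=7, L[7]='o', prepend. Next row=LF[7]=13
  step 12: row=13, L[13]='m', prepend. Next row=LF[13]=6
  step 13: row=6, L[6]='m', prepend. Next row=LF[6]=3
  step 14: row=3, L[3]='m', prepend. Next row=LF[3]=2
  step 15: row=2, L[2]='m', prepend. Next row=LF[2]=1
  step 16: row=1, L[1]='o', prepend. Next row=LF[1]=12
  step 17: row=12, L[12]='m', prepend. Next row=LF[12]=5
Reversed output: mommmmomoonnonmo$

Answer: mommmmomoonnonmo$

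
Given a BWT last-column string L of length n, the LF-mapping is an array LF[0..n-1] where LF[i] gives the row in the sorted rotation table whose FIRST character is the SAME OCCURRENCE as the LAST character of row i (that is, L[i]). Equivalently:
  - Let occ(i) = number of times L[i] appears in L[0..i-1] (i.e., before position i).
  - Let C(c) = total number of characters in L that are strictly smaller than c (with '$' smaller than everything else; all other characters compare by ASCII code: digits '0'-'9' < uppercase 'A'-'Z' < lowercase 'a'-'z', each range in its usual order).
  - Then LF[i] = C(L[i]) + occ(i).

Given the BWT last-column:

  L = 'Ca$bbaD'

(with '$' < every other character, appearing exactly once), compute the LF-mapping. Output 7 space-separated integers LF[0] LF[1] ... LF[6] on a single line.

Answer: 1 3 0 5 6 4 2

Derivation:
Char counts: '$':1, 'C':1, 'D':1, 'a':2, 'b':2
C (first-col start): C('$')=0, C('C')=1, C('D')=2, C('a')=3, C('b')=5
L[0]='C': occ=0, LF[0]=C('C')+0=1+0=1
L[1]='a': occ=0, LF[1]=C('a')+0=3+0=3
L[2]='$': occ=0, LF[2]=C('$')+0=0+0=0
L[3]='b': occ=0, LF[3]=C('b')+0=5+0=5
L[4]='b': occ=1, LF[4]=C('b')+1=5+1=6
L[5]='a': occ=1, LF[5]=C('a')+1=3+1=4
L[6]='D': occ=0, LF[6]=C('D')+0=2+0=2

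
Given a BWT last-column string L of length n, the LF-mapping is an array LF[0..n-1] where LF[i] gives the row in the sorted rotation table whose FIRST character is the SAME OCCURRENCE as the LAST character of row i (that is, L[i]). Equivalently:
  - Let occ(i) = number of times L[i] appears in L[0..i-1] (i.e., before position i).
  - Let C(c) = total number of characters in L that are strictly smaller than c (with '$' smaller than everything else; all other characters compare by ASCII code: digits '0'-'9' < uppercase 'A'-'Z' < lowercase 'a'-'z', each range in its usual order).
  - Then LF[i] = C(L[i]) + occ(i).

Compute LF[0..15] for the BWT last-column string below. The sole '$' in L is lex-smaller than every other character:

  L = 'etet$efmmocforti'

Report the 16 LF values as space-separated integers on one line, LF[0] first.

Answer: 2 13 3 14 0 4 5 8 9 10 1 6 11 12 15 7

Derivation:
Char counts: '$':1, 'c':1, 'e':3, 'f':2, 'i':1, 'm':2, 'o':2, 'r':1, 't':3
C (first-col start): C('$')=0, C('c')=1, C('e')=2, C('f')=5, C('i')=7, C('m')=8, C('o')=10, C('r')=12, C('t')=13
L[0]='e': occ=0, LF[0]=C('e')+0=2+0=2
L[1]='t': occ=0, LF[1]=C('t')+0=13+0=13
L[2]='e': occ=1, LF[2]=C('e')+1=2+1=3
L[3]='t': occ=1, LF[3]=C('t')+1=13+1=14
L[4]='$': occ=0, LF[4]=C('$')+0=0+0=0
L[5]='e': occ=2, LF[5]=C('e')+2=2+2=4
L[6]='f': occ=0, LF[6]=C('f')+0=5+0=5
L[7]='m': occ=0, LF[7]=C('m')+0=8+0=8
L[8]='m': occ=1, LF[8]=C('m')+1=8+1=9
L[9]='o': occ=0, LF[9]=C('o')+0=10+0=10
L[10]='c': occ=0, LF[10]=C('c')+0=1+0=1
L[11]='f': occ=1, LF[11]=C('f')+1=5+1=6
L[12]='o': occ=1, LF[12]=C('o')+1=10+1=11
L[13]='r': occ=0, LF[13]=C('r')+0=12+0=12
L[14]='t': occ=2, LF[14]=C('t')+2=13+2=15
L[15]='i': occ=0, LF[15]=C('i')+0=7+0=7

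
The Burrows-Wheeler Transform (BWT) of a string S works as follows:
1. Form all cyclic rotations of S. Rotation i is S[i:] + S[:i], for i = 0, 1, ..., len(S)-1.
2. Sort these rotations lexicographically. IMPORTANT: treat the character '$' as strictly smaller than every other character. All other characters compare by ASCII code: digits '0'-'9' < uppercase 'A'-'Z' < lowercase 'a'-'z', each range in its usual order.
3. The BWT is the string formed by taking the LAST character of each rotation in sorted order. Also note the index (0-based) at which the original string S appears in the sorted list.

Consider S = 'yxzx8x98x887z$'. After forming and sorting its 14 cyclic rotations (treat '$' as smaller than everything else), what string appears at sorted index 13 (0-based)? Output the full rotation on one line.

Answer: zx8x98x887z$yx

Derivation:
All 14 rotations (rotation i = S[i:]+S[:i]):
  rot[0] = yxzx8x98x887z$
  rot[1] = xzx8x98x887z$y
  rot[2] = zx8x98x887z$yx
  rot[3] = x8x98x887z$yxz
  rot[4] = 8x98x887z$yxzx
  rot[5] = x98x887z$yxzx8
  rot[6] = 98x887z$yxzx8x
  rot[7] = 8x887z$yxzx8x9
  rot[8] = x887z$yxzx8x98
  rot[9] = 887z$yxzx8x98x
  rot[10] = 87z$yxzx8x98x8
  rot[11] = 7z$yxzx8x98x88
  rot[12] = z$yxzx8x98x887
  rot[13] = $yxzx8x98x887z
Sorted (with $ < everything):
  sorted[0] = $yxzx8x98x887z
  sorted[1] = 7z$yxzx8x98x88
  sorted[2] = 87z$yxzx8x98x8
  sorted[3] = 887z$yxzx8x98x
  sorted[4] = 8x887z$yxzx8x9
  sorted[5] = 8x98x887z$yxzx
  sorted[6] = 98x887z$yxzx8x
  sorted[7] = x887z$yxzx8x98
  sorted[8] = x8x98x887z$yxz
  sorted[9] = x98x887z$yxzx8
  sorted[10] = xzx8x98x887z$y
  sorted[11] = yxzx8x98x887z$
  sorted[12] = z$yxzx8x98x887
  sorted[13] = zx8x98x887z$yx
sorted[13] = zx8x98x887z$yx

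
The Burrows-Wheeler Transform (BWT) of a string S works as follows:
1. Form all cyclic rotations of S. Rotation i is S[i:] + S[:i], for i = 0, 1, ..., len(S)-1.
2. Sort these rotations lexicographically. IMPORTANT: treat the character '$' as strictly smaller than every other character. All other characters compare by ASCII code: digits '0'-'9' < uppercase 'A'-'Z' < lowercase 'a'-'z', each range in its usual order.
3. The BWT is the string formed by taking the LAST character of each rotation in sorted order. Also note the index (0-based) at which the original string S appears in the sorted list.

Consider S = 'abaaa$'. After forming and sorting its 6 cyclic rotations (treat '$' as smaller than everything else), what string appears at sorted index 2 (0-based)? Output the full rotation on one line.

All 6 rotations (rotation i = S[i:]+S[:i]):
  rot[0] = abaaa$
  rot[1] = baaa$a
  rot[2] = aaa$ab
  rot[3] = aa$aba
  rot[4] = a$abaa
  rot[5] = $abaaa
Sorted (with $ < everything):
  sorted[0] = $abaaa
  sorted[1] = a$abaa
  sorted[2] = aa$aba
  sorted[3] = aaa$ab
  sorted[4] = abaaa$
  sorted[5] = baaa$a
sorted[2] = aa$aba

Answer: aa$aba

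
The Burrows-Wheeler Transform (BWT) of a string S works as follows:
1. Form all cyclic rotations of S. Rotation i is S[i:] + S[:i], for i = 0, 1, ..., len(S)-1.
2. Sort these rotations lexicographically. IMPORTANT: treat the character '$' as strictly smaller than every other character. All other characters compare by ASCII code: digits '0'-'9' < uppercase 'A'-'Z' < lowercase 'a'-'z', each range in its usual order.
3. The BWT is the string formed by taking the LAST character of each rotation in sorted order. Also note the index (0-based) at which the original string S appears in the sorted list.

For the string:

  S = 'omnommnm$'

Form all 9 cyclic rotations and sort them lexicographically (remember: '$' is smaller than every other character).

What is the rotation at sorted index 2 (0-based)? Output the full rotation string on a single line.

Answer: mmnm$omno

Derivation:
All 9 rotations (rotation i = S[i:]+S[:i]):
  rot[0] = omnommnm$
  rot[1] = mnommnm$o
  rot[2] = nommnm$om
  rot[3] = ommnm$omn
  rot[4] = mmnm$omno
  rot[5] = mnm$omnom
  rot[6] = nm$omnomm
  rot[7] = m$omnommn
  rot[8] = $omnommnm
Sorted (with $ < everything):
  sorted[0] = $omnommnm
  sorted[1] = m$omnommn
  sorted[2] = mmnm$omno
  sorted[3] = mnm$omnom
  sorted[4] = mnommnm$o
  sorted[5] = nm$omnomm
  sorted[6] = nommnm$om
  sorted[7] = ommnm$omn
  sorted[8] = omnommnm$
sorted[2] = mmnm$omno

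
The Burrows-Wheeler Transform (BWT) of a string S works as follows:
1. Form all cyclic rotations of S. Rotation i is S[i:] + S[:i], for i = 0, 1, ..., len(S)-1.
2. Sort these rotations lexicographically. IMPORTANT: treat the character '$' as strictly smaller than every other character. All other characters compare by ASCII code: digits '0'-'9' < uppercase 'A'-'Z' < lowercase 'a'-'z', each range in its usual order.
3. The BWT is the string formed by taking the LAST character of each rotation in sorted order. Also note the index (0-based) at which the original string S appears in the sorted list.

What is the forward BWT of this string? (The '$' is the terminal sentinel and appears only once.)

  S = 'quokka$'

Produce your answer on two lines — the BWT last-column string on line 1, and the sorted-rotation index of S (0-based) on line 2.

Answer: akkou$q
5

Derivation:
All 7 rotations (rotation i = S[i:]+S[:i]):
  rot[0] = quokka$
  rot[1] = uokka$q
  rot[2] = okka$qu
  rot[3] = kka$quo
  rot[4] = ka$quok
  rot[5] = a$quokk
  rot[6] = $quokka
Sorted (with $ < everything):
  sorted[0] = $quokka  (last char: 'a')
  sorted[1] = a$quokk  (last char: 'k')
  sorted[2] = ka$quok  (last char: 'k')
  sorted[3] = kka$quo  (last char: 'o')
  sorted[4] = okka$qu  (last char: 'u')
  sorted[5] = quokka$  (last char: '$')
  sorted[6] = uokka$q  (last char: 'q')
Last column: akkou$q
Original string S is at sorted index 5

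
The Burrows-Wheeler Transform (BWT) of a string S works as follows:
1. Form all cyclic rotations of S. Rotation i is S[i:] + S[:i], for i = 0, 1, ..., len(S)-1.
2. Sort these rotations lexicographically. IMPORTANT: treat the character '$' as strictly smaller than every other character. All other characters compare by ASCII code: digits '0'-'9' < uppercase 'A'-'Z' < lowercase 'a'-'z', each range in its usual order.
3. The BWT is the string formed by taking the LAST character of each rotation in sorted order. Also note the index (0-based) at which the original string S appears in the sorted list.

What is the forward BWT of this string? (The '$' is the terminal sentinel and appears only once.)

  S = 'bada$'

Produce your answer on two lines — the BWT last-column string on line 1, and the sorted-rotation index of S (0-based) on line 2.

Answer: adb$a
3

Derivation:
All 5 rotations (rotation i = S[i:]+S[:i]):
  rot[0] = bada$
  rot[1] = ada$b
  rot[2] = da$ba
  rot[3] = a$bad
  rot[4] = $bada
Sorted (with $ < everything):
  sorted[0] = $bada  (last char: 'a')
  sorted[1] = a$bad  (last char: 'd')
  sorted[2] = ada$b  (last char: 'b')
  sorted[3] = bada$  (last char: '$')
  sorted[4] = da$ba  (last char: 'a')
Last column: adb$a
Original string S is at sorted index 3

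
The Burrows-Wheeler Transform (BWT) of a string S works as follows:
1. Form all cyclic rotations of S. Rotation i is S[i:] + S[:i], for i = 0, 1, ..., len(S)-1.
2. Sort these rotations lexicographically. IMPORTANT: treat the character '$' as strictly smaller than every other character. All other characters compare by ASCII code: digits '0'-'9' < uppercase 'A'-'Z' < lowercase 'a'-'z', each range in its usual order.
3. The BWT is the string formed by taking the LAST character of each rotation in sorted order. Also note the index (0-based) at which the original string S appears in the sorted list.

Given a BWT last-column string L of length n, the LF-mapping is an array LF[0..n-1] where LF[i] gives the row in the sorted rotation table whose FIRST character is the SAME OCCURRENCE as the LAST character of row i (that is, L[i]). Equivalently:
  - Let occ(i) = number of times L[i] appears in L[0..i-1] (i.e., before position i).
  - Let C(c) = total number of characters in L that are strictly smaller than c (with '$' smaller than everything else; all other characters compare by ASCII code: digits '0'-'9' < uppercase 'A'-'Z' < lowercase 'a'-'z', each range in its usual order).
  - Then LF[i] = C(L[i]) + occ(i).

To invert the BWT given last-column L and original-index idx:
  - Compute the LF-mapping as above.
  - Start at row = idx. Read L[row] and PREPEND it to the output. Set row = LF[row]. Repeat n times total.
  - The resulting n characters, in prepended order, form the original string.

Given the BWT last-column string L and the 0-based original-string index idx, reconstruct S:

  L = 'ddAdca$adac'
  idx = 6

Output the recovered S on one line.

Answer: cddAacadad$

Derivation:
LF mapping: 7 8 1 9 5 2 0 3 10 4 6
Walk LF starting at row 6, prepending L[row]:
  step 1: row=6, L[6]='$', prepend. Next row=LF[6]=0
  step 2: row=0, L[0]='d', prepend. Next row=LF[0]=7
  step 3: row=7, L[7]='a', prepend. Next row=LF[7]=3
  step 4: row=3, L[3]='d', prepend. Next row=LF[3]=9
  step 5: row=9, L[9]='a', prepend. Next row=LF[9]=4
  step 6: row=4, L[4]='c', prepend. Next row=LF[4]=5
  step 7: row=5, L[5]='a', prepend. Next row=LF[5]=2
  step 8: row=2, L[2]='A', prepend. Next row=LF[2]=1
  step 9: row=1, L[1]='d', prepend. Next row=LF[1]=8
  step 10: row=8, L[8]='d', prepend. Next row=LF[8]=10
  step 11: row=10, L[10]='c', prepend. Next row=LF[10]=6
Reversed output: cddAacadad$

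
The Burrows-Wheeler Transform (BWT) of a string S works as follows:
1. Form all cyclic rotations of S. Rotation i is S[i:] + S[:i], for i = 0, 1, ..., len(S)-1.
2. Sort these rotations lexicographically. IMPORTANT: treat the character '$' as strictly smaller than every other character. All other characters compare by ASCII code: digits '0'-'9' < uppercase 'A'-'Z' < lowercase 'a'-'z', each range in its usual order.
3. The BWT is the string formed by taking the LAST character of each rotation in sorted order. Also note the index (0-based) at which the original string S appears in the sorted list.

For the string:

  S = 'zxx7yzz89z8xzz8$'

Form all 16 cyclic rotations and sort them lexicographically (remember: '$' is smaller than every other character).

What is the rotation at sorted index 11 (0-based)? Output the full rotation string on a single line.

All 16 rotations (rotation i = S[i:]+S[:i]):
  rot[0] = zxx7yzz89z8xzz8$
  rot[1] = xx7yzz89z8xzz8$z
  rot[2] = x7yzz89z8xzz8$zx
  rot[3] = 7yzz89z8xzz8$zxx
  rot[4] = yzz89z8xzz8$zxx7
  rot[5] = zz89z8xzz8$zxx7y
  rot[6] = z89z8xzz8$zxx7yz
  rot[7] = 89z8xzz8$zxx7yzz
  rot[8] = 9z8xzz8$zxx7yzz8
  rot[9] = z8xzz8$zxx7yzz89
  rot[10] = 8xzz8$zxx7yzz89z
  rot[11] = xzz8$zxx7yzz89z8
  rot[12] = zz8$zxx7yzz89z8x
  rot[13] = z8$zxx7yzz89z8xz
  rot[14] = 8$zxx7yzz89z8xzz
  rot[15] = $zxx7yzz89z8xzz8
Sorted (with $ < everything):
  sorted[0] = $zxx7yzz89z8xzz8
  sorted[1] = 7yzz89z8xzz8$zxx
  sorted[2] = 8$zxx7yzz89z8xzz
  sorted[3] = 89z8xzz8$zxx7yzz
  sorted[4] = 8xzz8$zxx7yzz89z
  sorted[5] = 9z8xzz8$zxx7yzz8
  sorted[6] = x7yzz89z8xzz8$zx
  sorted[7] = xx7yzz89z8xzz8$z
  sorted[8] = xzz8$zxx7yzz89z8
  sorted[9] = yzz89z8xzz8$zxx7
  sorted[10] = z8$zxx7yzz89z8xz
  sorted[11] = z89z8xzz8$zxx7yz
  sorted[12] = z8xzz8$zxx7yzz89
  sorted[13] = zxx7yzz89z8xzz8$
  sorted[14] = zz8$zxx7yzz89z8x
  sorted[15] = zz89z8xzz8$zxx7y
sorted[11] = z89z8xzz8$zxx7yz

Answer: z89z8xzz8$zxx7yz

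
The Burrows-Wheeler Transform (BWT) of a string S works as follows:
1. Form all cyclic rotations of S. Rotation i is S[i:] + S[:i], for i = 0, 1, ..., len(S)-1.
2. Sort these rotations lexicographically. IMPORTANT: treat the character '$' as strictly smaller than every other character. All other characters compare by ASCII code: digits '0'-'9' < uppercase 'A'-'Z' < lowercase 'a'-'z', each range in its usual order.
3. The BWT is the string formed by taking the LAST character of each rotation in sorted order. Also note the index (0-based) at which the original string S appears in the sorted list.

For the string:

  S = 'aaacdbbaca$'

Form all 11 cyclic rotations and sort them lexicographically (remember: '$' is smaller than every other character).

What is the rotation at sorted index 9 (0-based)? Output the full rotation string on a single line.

Answer: cdbbaca$aaa

Derivation:
All 11 rotations (rotation i = S[i:]+S[:i]):
  rot[0] = aaacdbbaca$
  rot[1] = aacdbbaca$a
  rot[2] = acdbbaca$aa
  rot[3] = cdbbaca$aaa
  rot[4] = dbbaca$aaac
  rot[5] = bbaca$aaacd
  rot[6] = baca$aaacdb
  rot[7] = aca$aaacdbb
  rot[8] = ca$aaacdbba
  rot[9] = a$aaacdbbac
  rot[10] = $aaacdbbaca
Sorted (with $ < everything):
  sorted[0] = $aaacdbbaca
  sorted[1] = a$aaacdbbac
  sorted[2] = aaacdbbaca$
  sorted[3] = aacdbbaca$a
  sorted[4] = aca$aaacdbb
  sorted[5] = acdbbaca$aa
  sorted[6] = baca$aaacdb
  sorted[7] = bbaca$aaacd
  sorted[8] = ca$aaacdbba
  sorted[9] = cdbbaca$aaa
  sorted[10] = dbbaca$aaac
sorted[9] = cdbbaca$aaa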